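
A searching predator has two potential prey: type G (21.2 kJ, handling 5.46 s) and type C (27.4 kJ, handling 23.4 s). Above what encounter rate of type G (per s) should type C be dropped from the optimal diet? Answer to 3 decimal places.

0.079 per s

At the threshold, the rate on type G alone equals the profitability of type C: λ·21.2/(1 + λ·5.46) = 27.4/23.4 = 1.171.
Rearranging, λ(21.2 − 1.171×5.46) = 1.171, so λ = 1.171/14.81 = 0.07908 per s.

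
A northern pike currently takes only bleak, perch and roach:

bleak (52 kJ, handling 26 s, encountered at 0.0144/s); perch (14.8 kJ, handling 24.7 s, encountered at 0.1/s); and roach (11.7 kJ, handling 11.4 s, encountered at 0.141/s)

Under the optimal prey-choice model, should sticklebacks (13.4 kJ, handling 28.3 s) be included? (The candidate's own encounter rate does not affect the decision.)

Intake rate on the current diet: R = (0.0144×52 + 0.1×14.8 + 0.141×11.7) / (1 + 0.0144×26 + 0.1×24.7 + 0.141×11.4) = 3.878/5.452 = 0.7114 kJ/s.
sticklebacks: E/h = 13.4/28.3 = 0.4735 kJ/s.
Since 0.4735 < R, time spent handling sticklebacks is better spent searching.

No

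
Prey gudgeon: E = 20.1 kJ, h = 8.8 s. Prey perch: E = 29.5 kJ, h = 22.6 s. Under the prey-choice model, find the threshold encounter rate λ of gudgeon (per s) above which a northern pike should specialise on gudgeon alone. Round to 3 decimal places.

0.152 per s

Drop perch once their profitability E₂/h₂ falls below the rate achievable on gudgeon alone: E₂/h₂ = λE₁/(1 + λh₁).
Solve for λ: λE₁h₂ = E₂(1 + λh₁) → λ(E₁h₂ − E₂h₁) = E₂ → λ = E₂/(E₁h₂ − E₂h₁).
λ = 29.5/(20.1×22.6 − 29.5×8.8) = 29.5/194.7 = 0.1515 per s.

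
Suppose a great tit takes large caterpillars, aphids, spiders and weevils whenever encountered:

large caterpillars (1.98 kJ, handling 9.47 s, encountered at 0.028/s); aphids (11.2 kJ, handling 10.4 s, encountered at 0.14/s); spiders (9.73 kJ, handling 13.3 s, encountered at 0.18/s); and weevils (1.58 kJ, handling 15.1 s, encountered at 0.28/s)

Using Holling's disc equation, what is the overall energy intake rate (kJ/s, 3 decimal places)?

R = (0.028×1.98 + 0.14×11.2 + 0.18×9.73 + 0.28×1.58) / (1 + 0.028×9.47 + 0.14×10.4 + 0.18×13.3 + 0.28×15.1) = 3.817/9.343 = 0.4086 kJ/s.

0.409 kJ/s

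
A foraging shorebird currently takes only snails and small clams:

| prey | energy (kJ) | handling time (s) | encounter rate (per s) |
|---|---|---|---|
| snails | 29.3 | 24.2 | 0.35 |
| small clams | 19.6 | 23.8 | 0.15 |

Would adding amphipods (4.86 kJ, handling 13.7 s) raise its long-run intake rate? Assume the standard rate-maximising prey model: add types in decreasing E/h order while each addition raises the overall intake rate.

No

On snails and small clams alone, R = ΣλE/(1+Σλh) = 13.19/13.04 = 1.012 kJ/s.
Profitability of amphipods: 4.86/13.7 = 0.3547 kJ/s.
0.3547 < 1.012, so adding amphipods would lower the average — exclude it.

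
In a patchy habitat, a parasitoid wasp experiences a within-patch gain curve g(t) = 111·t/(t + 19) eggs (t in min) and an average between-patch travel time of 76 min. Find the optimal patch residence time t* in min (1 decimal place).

By the marginal value theorem, leave when the instantaneous gain rate g'(t) equals the habitat-wide average g(t)/(T + t).
g'(t) = 111·19/(t + 19)². Setting 111·19/(t+19)² = 111t/[(t+19)(76+t)] gives 19(76+t) = t(t+19), so t² = 19×76 = 1444.
t* = √1444 = 38 min.

38.0 min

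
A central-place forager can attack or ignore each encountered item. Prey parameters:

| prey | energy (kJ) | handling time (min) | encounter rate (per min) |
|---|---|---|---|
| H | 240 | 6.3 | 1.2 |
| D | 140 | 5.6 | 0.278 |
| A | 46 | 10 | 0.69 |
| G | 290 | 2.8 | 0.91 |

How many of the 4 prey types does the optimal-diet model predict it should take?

E/h in descending order: G 104, H 38.1, D 25, A 4.6 kJ/min. The optimal diet is the largest prefix of this list for which every included type satisfies E_i/h_i > R on the types above it.
Rate on top 1: 74.38. H: 38.1 < 74.38 → exclude; stop.
Optimal diet: G — 1 of 4 types.

1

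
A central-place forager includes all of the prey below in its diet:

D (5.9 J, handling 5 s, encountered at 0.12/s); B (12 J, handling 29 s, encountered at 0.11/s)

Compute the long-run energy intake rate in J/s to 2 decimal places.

0.42 J/s

R = (0.12×5.9 + 0.11×12) / (1 + 0.12×5 + 0.11×29) = 2.028/4.79 = 0.4234 J/s.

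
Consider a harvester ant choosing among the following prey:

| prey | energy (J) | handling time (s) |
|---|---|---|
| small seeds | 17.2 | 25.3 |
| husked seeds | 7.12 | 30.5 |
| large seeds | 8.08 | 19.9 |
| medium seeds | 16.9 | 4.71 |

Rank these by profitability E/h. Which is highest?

Profitability E/h (J/s): small seeds = 17.2/25.3 = 0.68, husked seeds = 7.12/30.5 = 0.233, large seeds = 8.08/19.9 = 0.406, medium seeds = 16.9/4.71 = 3.59.
Ranked: medium seeds > small seeds > large seeds > husked seeds.

medium seeds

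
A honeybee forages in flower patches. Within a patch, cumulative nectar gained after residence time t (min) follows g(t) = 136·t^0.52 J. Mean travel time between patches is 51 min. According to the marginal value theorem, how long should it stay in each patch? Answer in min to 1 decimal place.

Maximise g(t)/(T+t): set derivative to zero → g'(t)(T+t) = g(t).
g'(t) = 0.52·136·t^-0.48. Setting 0.52·136·t^-0.48 = 136·t^0.52/(51+t) gives 0.52(51+t) = t, so 0.48·t = 0.52×51.
t* = 0.52×51/0.48 = 55.25 min.

55.2 min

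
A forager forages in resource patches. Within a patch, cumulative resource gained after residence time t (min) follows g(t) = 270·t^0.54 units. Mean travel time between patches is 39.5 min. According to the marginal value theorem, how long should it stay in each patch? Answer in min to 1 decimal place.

46.4 min

Maximise g(t)/(T+t): set derivative to zero → g'(t)(T+t) = g(t).
g'(t) = 0.54·270·t^-0.46. Setting 0.54·270·t^-0.46 = 270·t^0.54/(39.5+t) gives 0.54(39.5+t) = t, so 0.46·t = 0.54×39.5.
t* = 0.54×39.5/0.46 = 46.37 min.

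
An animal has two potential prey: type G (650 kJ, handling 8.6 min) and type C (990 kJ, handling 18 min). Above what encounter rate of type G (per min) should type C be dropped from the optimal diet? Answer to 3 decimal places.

The zero-one rule: include type C iff E₂/h₂ > λE₁/(1+λh₁). Equality gives the switch point.
λE₁h₂ = E₂ + λE₂h₁ ⇒ λ = E₂/(E₁h₂ − E₂h₁) = 990/(1.17e+04 − 8514) = 0.3107 per min.

0.311 per min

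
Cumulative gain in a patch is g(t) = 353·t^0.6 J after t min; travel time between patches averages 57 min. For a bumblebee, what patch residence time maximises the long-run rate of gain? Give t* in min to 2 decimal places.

By the marginal value theorem, leave when the instantaneous gain rate g'(t) equals the habitat-wide average g(t)/(T + t).
g'(t) = 0.6·353·t^-0.4. Setting 0.6·353·t^-0.4 = 353·t^0.6/(57+t) gives 0.6(57+t) = t, so 0.40·t = 0.6×57.
t* = 0.6×57/0.40 = 85.5 min.

85.50 min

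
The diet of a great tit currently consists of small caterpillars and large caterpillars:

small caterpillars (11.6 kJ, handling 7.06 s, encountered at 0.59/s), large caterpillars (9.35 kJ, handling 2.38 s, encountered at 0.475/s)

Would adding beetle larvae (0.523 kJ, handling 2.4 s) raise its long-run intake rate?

On small caterpillars and large caterpillars alone, R = ΣλE/(1+Σλh) = 11.29/6.296 = 1.792 kJ/s.
Profitability of beetle larvae: 0.523/2.4 = 0.2179 kJ/s.
Since 0.2179 < R, time spent handling beetle larvae is better spent searching.

No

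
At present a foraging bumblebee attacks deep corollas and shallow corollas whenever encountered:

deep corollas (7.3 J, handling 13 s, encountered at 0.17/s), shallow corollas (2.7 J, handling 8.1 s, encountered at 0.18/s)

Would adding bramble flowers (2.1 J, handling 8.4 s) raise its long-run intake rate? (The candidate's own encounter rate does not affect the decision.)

No

Intake rate on the current diet: R = (0.17×7.3 + 0.18×2.7) / (1 + 0.17×13 + 0.18×8.1) = 1.727/4.668 = 0.37 J/s.
Profitability of bramble flowers: 2.1/8.4 = 0.25 J/s.
0.25 < 0.37, so adding bramble flowers would lower the average — exclude it.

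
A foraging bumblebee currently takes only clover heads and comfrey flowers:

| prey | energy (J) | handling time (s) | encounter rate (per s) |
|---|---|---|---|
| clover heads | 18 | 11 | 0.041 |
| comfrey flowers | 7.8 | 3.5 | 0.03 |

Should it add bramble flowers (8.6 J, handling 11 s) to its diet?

Intake rate on the current diet: R = (0.041×18 + 0.03×7.8) / (1 + 0.041×11 + 0.03×3.5) = 0.972/1.556 = 0.6247 J/s.
bramble flowers: E/h = 8.6/11 = 0.7818 J/s.
Since 0.7818 > R, including bramble flowers increases the long-run rate.

Yes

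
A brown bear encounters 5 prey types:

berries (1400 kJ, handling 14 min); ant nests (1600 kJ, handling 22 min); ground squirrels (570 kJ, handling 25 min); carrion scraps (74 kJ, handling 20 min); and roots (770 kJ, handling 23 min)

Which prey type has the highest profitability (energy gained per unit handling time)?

Profitability E/h (kJ/min): berries = 1400/14 = 100, ant nests = 1600/22 = 72.7, ground squirrels = 570/25 = 22.8, carrion scraps = 74/20 = 3.7, roots = 770/23 = 33.5.
Ranked: berries > ant nests > roots > ground squirrels > carrion scraps.

berries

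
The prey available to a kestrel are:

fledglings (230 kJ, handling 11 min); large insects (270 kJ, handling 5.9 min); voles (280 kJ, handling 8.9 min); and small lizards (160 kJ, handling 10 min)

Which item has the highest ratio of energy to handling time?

large insects

Profitability E/h (kJ/min): fledglings = 230/11 = 20.9, large insects = 270/5.9 = 45.8, voles = 280/8.9 = 31.5, small lizards = 160/10 = 16.
Ranked: large insects > voles > fledglings > small lizards.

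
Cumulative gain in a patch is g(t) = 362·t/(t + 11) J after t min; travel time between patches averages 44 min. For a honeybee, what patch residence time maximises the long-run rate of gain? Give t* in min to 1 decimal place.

By the marginal value theorem, leave when the instantaneous gain rate g'(t) equals the habitat-wide average g(t)/(T + t).
g'(t) = 362·11/(t + 11)². Setting 362·11/(t+11)² = 362t/[(t+11)(44+t)] gives 11(44+t) = t(t+11), so t² = 11×44 = 484.
t* = √484 = 22 min.

22.0 min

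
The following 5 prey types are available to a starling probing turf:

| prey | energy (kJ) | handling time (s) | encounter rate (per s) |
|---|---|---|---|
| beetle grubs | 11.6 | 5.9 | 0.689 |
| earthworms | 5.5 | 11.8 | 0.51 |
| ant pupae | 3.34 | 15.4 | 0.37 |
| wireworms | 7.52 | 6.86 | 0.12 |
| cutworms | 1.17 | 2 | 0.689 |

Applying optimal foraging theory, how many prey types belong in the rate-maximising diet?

1

Rank by E/h (kJ/s): beetle grubs 1.97, wireworms 1.1, cutworms 0.585, earthworms 0.466, ant pupae 0.217. Include each in turn until the next type's E/h falls below the running intake rate.
Rate on top 1: 1.578. wireworms: 1.1 < 1.578 → exclude; stop.
Optimal diet: beetle grubs — 1 of 5 types.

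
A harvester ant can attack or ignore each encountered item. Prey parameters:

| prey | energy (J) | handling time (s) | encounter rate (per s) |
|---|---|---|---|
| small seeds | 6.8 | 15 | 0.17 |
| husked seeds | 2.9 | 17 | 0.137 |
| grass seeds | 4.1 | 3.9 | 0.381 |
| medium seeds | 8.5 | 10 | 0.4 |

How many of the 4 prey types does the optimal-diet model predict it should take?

E/h in descending order: grass seeds 1.05, medium seeds 0.85, small seeds 0.453, husked seeds 0.171 J/s. The optimal diet is the largest prefix of this list for which every included type satisfies E_i/h_i > R on the types above it.
Rate on top 1: 0.6284. medium seeds: 0.85 > 0.6284 → include.
Rate on top 2: 0.7651. small seeds: 0.453 < 0.7651 → exclude; stop.
Optimal diet: grass seeds, medium seeds — 2 of 4 types.

2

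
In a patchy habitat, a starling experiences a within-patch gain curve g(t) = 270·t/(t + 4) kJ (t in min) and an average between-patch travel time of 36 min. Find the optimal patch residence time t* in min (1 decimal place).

By the marginal value theorem, leave when the instantaneous gain rate g'(t) equals the habitat-wide average g(t)/(T + t).
g'(t) = 270·4/(t + 4)². Setting 270·4/(t+4)² = 270t/[(t+4)(36+t)] gives 4(36+t) = t(t+4), so t² = 4×36 = 144.
t* = √144 = 12 min.

12.0 min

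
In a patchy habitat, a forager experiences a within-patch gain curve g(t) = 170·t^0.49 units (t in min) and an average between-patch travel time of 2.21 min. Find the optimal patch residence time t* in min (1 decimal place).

2.1 min

By the marginal value theorem, leave when the instantaneous gain rate g'(t) equals the habitat-wide average g(t)/(T + t).
g'(t) = 0.49·170·t^-0.51. Setting 0.49·170·t^-0.51 = 170·t^0.49/(2.21+t) gives 0.49(2.21+t) = t, so 0.51·t = 0.49×2.21.
t* = 0.49×2.21/0.51 = 2.123 min.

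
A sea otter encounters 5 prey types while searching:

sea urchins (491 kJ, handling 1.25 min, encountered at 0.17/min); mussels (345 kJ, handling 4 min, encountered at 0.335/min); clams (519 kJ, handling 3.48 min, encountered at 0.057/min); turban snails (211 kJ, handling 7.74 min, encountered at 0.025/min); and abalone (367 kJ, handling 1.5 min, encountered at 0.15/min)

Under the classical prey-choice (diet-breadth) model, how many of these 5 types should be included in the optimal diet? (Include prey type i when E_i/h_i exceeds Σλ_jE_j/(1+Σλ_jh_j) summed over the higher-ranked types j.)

E/h in descending order: sea urchins 393, abalone 245, clams 149, mussels 86.2, turban snails 27.3 kJ/min. The optimal diet is the largest prefix of this list for which every included type satisfies E_i/h_i > R on the types above it.
Rate on top 1: 68.84. abalone: 245 > 68.84 → include.
Rate on top 2: 96.36. clams: 149 > 96.36 → include.
Rate on top 3: 102.8. mussels: 86.2 < 102.8 → exclude; stop.
Optimal diet: sea urchins, abalone, clams — 3 of 5 types.

3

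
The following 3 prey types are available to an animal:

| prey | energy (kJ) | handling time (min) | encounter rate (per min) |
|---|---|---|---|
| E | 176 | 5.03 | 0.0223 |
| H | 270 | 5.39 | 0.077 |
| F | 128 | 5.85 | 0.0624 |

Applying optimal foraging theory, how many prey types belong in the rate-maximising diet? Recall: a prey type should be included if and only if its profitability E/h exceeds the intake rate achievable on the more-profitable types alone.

Rank by E/h (kJ/min): H 50.1, E 35, F 21.9. Include each in turn until the next type's E/h falls below the running intake rate.
Rate on top 1: 14.69. E: 35 > 14.69 → include.
Rate on top 2: 16.18. F: 21.9 > 16.18 → include.
Optimal diet: H, E, F — 3 of 3 types.

3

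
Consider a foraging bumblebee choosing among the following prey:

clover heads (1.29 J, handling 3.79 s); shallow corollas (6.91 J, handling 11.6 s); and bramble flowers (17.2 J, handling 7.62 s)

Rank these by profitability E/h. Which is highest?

bramble flowers

In descending order of E/h:
bramble flowers: 17.2/7.62 = 2.26 J/s
shallow corollas: 6.91/11.6 = 0.596 J/s
clover heads: 1.29/3.79 = 0.34 J/s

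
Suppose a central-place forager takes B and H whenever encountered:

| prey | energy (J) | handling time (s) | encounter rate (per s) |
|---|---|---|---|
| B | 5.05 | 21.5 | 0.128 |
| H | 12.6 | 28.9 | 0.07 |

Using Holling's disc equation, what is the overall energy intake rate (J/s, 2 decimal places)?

R = Σλ_iE_i / (1 + Σλ_ih_i)
Numerator: 0.128×5.05 + 0.07×12.6 = 1.528
Denominator: 1 + 0.128×21.5 + 0.07×28.9 = 5.775
R = 1.528/5.775 = 0.2647 J/s

0.26 J/s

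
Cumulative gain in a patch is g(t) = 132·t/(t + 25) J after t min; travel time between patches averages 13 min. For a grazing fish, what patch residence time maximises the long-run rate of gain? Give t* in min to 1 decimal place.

By the marginal value theorem, leave when the instantaneous gain rate g'(t) equals the habitat-wide average g(t)/(T + t).
g'(t) = 132·25/(t + 25)². Setting 132·25/(t+25)² = 132t/[(t+25)(13+t)] gives 25(13+t) = t(t+25), so t² = 25×13 = 325.
t* = √325 = 18.03 min.

18.0 min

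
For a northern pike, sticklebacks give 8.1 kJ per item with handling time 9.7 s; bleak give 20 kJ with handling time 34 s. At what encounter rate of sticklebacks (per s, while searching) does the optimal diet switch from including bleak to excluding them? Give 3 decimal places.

0.246 per s

At the threshold, the rate on sticklebacks alone equals the profitability of bleak: λ·8.1/(1 + λ·9.7) = 20/34 = 0.5882.
Rearranging, λ(8.1 − 0.5882×9.7) = 0.5882, so λ = 0.5882/2.394 = 0.2457 per s.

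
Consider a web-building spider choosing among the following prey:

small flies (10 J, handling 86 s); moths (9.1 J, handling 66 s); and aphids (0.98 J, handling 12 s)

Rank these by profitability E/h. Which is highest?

moths

Profitability E/h (J/s): small flies = 10/86 = 0.116, moths = 9.1/66 = 0.138, aphids = 0.98/12 = 0.0817.
Ranked: moths > small flies > aphids.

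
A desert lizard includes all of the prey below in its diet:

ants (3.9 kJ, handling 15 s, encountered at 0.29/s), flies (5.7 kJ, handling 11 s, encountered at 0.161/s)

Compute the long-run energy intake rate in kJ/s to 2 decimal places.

0.29 kJ/s

R = (0.29×3.9 + 0.161×5.7) / (1 + 0.29×15 + 0.161×11) = 2.049/7.121 = 0.2877 kJ/s.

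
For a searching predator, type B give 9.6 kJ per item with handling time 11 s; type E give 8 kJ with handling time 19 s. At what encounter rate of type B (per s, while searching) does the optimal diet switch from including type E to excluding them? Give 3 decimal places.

0.085 per s

At the threshold, the rate on type B alone equals the profitability of type E: λ·9.6/(1 + λ·11) = 8/19 = 0.4211.
Rearranging, λ(9.6 − 0.4211×11) = 0.4211, so λ = 0.4211/4.968 = 0.08475 per s.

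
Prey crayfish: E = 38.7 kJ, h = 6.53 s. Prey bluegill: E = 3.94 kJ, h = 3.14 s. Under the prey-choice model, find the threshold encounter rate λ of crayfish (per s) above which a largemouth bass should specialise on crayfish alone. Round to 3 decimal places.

0.041 per s

At the threshold, the rate on crayfish alone equals the profitability of bluegill: λ·38.7/(1 + λ·6.53) = 3.94/3.14 = 1.255.
Rearranging, λ(38.7 − 1.255×6.53) = 1.255, so λ = 1.255/30.51 = 0.04113 per s.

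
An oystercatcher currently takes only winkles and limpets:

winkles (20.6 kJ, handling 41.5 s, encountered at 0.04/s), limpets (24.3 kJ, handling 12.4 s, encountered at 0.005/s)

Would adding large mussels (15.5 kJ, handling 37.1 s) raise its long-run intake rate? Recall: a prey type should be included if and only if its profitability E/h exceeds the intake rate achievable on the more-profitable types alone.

Yes

On winkles and limpets alone, R = ΣλE/(1+Σλh) = 0.9455/2.722 = 0.3474 kJ/s.
large mussels: E/h = 15.5/37.1 = 0.4178 kJ/s.
0.4178 > 0.3474, so adding large mussels raises the average — include it.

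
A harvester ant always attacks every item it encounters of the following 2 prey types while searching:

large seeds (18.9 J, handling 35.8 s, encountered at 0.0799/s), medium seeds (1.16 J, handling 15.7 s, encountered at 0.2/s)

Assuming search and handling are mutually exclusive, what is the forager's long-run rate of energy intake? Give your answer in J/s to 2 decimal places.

Energy encountered per unit search time: 0.0799×18.9 + 0.2×1.16 = 1.742 J/s.
Handling time per unit search time: 0.0799×35.8 + 0.2×15.7 = 6.
Rate = 1.742/(1 + 6) = 0.2489 J/s.

0.25 J/s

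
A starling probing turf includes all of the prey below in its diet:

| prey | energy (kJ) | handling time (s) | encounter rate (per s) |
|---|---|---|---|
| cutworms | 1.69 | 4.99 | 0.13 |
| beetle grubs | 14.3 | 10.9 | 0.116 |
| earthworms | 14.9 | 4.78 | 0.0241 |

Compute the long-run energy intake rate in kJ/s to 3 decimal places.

0.739 kJ/s

R = Σλ_iE_i / (1 + Σλ_ih_i)
Numerator: 0.13×1.69 + 0.116×14.3 + 0.0241×14.9 = 2.238
Denominator: 1 + 0.13×4.99 + 0.116×10.9 + 0.0241×4.78 = 3.028
R = 2.238/3.028 = 0.7389 kJ/s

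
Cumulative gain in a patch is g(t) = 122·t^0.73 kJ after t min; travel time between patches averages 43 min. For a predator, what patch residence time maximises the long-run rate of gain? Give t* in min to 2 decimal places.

By the marginal value theorem, leave when the instantaneous gain rate g'(t) equals the habitat-wide average g(t)/(T + t).
g'(t) = 0.73·122·t^-0.27. Setting 0.73·122·t^-0.27 = 122·t^0.73/(43+t) gives 0.73(43+t) = t, so 0.27·t = 0.73×43.
t* = 0.73×43/0.27 = 116.3 min.

116.26 min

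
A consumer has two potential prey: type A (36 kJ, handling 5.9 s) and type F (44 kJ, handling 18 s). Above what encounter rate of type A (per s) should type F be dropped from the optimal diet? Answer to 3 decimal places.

0.113 per s

The zero-one rule: include type F iff E₂/h₂ > λE₁/(1+λh₁). Equality gives the switch point.
λE₁h₂ = E₂ + λE₂h₁ ⇒ λ = E₂/(E₁h₂ − E₂h₁) = 44/(648 − 259.6) = 0.1133 per s.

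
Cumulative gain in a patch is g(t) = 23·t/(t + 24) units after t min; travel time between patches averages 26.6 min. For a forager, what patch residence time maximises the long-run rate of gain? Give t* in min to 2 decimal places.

By the marginal value theorem, leave when the instantaneous gain rate g'(t) equals the habitat-wide average g(t)/(T + t).
g'(t) = 23·24/(t + 24)². Setting 23·24/(t+24)² = 23t/[(t+24)(26.6+t)] gives 24(26.6+t) = t(t+24), so t² = 24×26.6 = 638.4.
t* = √638.4 = 25.27 min.

25.27 min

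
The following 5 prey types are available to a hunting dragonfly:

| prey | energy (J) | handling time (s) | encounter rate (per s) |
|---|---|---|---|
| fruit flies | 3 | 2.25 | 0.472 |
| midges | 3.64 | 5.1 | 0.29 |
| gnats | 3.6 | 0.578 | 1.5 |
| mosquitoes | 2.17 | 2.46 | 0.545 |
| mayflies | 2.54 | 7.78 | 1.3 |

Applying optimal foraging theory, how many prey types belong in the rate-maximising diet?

E/h in descending order: gnats 6.23, fruit flies 1.33, mosquitoes 0.882, midges 0.714, mayflies 0.326 J/s. The optimal diet is the largest prefix of this list for which every included type satisfies E_i/h_i > R on the types above it.
Rate on top 1: 2.892. fruit flies: 1.33 < 2.892 → exclude; stop.
Optimal diet: gnats — 1 of 5 types.

1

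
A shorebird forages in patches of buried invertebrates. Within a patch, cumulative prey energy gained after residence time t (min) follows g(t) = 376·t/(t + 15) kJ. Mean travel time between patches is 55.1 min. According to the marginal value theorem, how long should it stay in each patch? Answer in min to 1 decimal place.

28.7 min

Optimal t* satisfies g'(t*) = g(t*)/(T + t*).
g'(t) = 376·15/(t + 15)². Setting 376·15/(t+15)² = 376t/[(t+15)(55.1+t)] gives 15(55.1+t) = t(t+15), so t² = 15×55.1 = 826.5.
t* = √826.5 = 28.75 min.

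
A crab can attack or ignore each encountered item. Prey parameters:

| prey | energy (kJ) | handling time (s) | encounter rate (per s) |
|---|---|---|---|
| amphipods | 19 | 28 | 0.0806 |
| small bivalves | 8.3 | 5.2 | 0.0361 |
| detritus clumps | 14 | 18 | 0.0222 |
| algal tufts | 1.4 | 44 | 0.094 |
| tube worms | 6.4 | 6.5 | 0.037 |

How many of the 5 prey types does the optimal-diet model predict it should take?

4

Rank by E/h (kJ/s): small bivalves 1.6, tube worms 0.985, detritus clumps 0.778, amphipods 0.679, algal tufts 0.0318. Include each in turn until the next type's E/h falls below the running intake rate.
Rate on top 1: 0.2523. tube worms: 0.985 > 0.2523 → include.
Rate on top 2: 0.3756. detritus clumps: 0.778 > 0.3756 → include.
Rate on top 3: 0.4635. amphipods: 0.679 > 0.4635 → include.
Rate on top 4: 0.5823. algal tufts: 0.0318 < 0.5823 → exclude; stop.
Optimal diet: small bivalves, tube worms, detritus clumps, amphipods — 4 of 5 types.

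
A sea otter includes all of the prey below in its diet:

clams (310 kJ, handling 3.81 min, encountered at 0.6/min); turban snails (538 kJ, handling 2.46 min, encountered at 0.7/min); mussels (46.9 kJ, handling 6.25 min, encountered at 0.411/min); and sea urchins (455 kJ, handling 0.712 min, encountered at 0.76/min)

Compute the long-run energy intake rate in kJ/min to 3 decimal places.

114.276 kJ/min

R = (0.6×310 + 0.7×538 + 0.411×46.9 + 0.76×455) / (1 + 0.6×3.81 + 0.7×2.46 + 0.411×6.25 + 0.76×0.712) = 927.7/8.118 = 114.3 kJ/min.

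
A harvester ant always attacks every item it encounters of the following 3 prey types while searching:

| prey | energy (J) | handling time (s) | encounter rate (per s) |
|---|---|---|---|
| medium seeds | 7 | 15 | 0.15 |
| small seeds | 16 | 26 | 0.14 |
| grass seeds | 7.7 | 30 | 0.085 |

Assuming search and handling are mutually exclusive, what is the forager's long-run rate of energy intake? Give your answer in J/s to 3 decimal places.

Energy encountered per unit search time: 0.15×7 + 0.14×16 + 0.085×7.7 = 3.945 J/s.
Handling time per unit search time: 0.15×15 + 0.14×26 + 0.085×30 = 8.44.
Rate = 3.945/(1 + 8.44) = 0.4178 J/s.

0.418 J/s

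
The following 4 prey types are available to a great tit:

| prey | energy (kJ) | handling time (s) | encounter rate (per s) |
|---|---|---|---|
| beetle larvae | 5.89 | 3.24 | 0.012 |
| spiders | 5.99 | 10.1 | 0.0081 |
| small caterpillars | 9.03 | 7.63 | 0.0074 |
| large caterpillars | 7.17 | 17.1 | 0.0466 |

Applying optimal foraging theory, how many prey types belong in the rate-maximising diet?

4

Rank by E/h (kJ/s): beetle larvae 1.82, small caterpillars 1.18, spiders 0.593, large caterpillars 0.419. Include each in turn until the next type's E/h falls below the running intake rate.
Rate on top 1: 0.06803. small caterpillars: 1.18 > 0.06803 → include.
Rate on top 2: 0.1255. spiders: 0.593 > 0.1255 → include.
Rate on top 3: 0.158. large caterpillars: 0.419 > 0.158 → include.
Optimal diet: beetle larvae, small caterpillars, spiders, large caterpillars — 4 of 4 types.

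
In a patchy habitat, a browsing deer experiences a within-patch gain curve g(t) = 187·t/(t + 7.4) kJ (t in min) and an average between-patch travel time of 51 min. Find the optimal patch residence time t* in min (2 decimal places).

19.43 min

Maximise g(t)/(T+t): set derivative to zero → g'(t)(T+t) = g(t).
g'(t) = 187·7.4/(t + 7.4)². Setting 187·7.4/(t+7.4)² = 187t/[(t+7.4)(51+t)] gives 7.4(51+t) = t(t+7.4), so t² = 7.4×51 = 377.4.
t* = √377.4 = 19.43 min.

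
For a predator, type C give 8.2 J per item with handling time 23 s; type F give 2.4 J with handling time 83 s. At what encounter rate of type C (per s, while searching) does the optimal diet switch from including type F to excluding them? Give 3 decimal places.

Drop type F once their profitability E₂/h₂ falls below the rate achievable on type C alone: E₂/h₂ = λE₁/(1 + λh₁).
Solve for λ: λE₁h₂ = E₂(1 + λh₁) → λ(E₁h₂ − E₂h₁) = E₂ → λ = E₂/(E₁h₂ − E₂h₁).
λ = 2.4/(8.2×83 − 2.4×23) = 2.4/625.4 = 0.003838 per s.

0.004 per s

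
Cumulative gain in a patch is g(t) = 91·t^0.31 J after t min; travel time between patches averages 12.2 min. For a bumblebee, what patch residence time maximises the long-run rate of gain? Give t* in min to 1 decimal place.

5.5 min

By the marginal value theorem, leave when the instantaneous gain rate g'(t) equals the habitat-wide average g(t)/(T + t).
g'(t) = 0.31·91·t^-0.69. Setting 0.31·91·t^-0.69 = 91·t^0.31/(12.2+t) gives 0.31(12.2+t) = t, so 0.69·t = 0.31×12.2.
t* = 0.31×12.2/0.69 = 5.481 min.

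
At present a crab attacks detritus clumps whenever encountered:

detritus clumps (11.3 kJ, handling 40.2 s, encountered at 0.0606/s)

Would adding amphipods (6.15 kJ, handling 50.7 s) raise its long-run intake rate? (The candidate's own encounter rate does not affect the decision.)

No

Current rate: (0.0606×11.3)/(1 + 0.0606×40.2) = 0.1993 kJ/s.
amphipods: E/h = 6.15/50.7 = 0.1213 kJ/s.
Since 0.1213 < R, time spent handling amphipods is better spent searching.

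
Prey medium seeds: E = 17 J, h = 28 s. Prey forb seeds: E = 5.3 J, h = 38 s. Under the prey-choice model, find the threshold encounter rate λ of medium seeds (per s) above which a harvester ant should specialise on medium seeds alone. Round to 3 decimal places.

Drop forb seeds once their profitability E₂/h₂ falls below the rate achievable on medium seeds alone: E₂/h₂ = λE₁/(1 + λh₁).
Solve for λ: λE₁h₂ = E₂(1 + λh₁) → λ(E₁h₂ − E₂h₁) = E₂ → λ = E₂/(E₁h₂ − E₂h₁).
λ = 5.3/(17×38 − 5.3×28) = 5.3/497.6 = 0.01065 per s.

0.011 per s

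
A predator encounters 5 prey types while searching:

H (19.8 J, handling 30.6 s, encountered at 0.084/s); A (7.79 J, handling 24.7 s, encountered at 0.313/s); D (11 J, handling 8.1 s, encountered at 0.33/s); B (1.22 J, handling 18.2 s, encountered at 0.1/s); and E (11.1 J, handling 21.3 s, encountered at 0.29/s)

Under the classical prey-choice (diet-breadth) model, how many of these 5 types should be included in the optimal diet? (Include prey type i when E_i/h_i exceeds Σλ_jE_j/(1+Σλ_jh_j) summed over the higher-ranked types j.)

1

Rank by E/h (J/s): D 1.36, H 0.647, E 0.521, A 0.315, B 0.067. Include each in turn until the next type's E/h falls below the running intake rate.
Rate on top 1: 0.9883. H: 0.647 < 0.9883 → exclude; stop.
Optimal diet: D — 1 of 5 types.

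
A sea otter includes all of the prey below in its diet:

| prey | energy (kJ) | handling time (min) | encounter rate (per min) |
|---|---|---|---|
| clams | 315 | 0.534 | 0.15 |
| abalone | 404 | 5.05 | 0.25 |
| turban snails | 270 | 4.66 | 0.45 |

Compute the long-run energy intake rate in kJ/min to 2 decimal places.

R = Σλ_iE_i / (1 + Σλ_ih_i)
Numerator: 0.15×315 + 0.25×404 + 0.45×270 = 269.8
Denominator: 1 + 0.15×0.534 + 0.25×5.05 + 0.45×4.66 = 4.44
R = 269.8/4.44 = 60.76 kJ/min

60.76 kJ/min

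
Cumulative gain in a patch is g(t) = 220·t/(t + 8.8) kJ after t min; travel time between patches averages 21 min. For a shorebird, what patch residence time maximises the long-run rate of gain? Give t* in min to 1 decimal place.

13.6 min

Maximise g(t)/(T+t): set derivative to zero → g'(t)(T+t) = g(t).
g'(t) = 220·8.8/(t + 8.8)². Setting 220·8.8/(t+8.8)² = 220t/[(t+8.8)(21+t)] gives 8.8(21+t) = t(t+8.8), so t² = 8.8×21 = 184.8.
t* = √184.8 = 13.59 min.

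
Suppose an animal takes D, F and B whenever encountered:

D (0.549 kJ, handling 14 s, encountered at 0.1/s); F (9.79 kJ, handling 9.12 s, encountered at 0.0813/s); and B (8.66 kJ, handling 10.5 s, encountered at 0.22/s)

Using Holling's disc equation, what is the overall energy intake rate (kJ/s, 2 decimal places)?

R = (0.1×0.549 + 0.0813×9.79 + 0.22×8.66) / (1 + 0.1×14 + 0.0813×9.12 + 0.22×10.5) = 2.756/5.451 = 0.5056 kJ/s.

0.51 kJ/s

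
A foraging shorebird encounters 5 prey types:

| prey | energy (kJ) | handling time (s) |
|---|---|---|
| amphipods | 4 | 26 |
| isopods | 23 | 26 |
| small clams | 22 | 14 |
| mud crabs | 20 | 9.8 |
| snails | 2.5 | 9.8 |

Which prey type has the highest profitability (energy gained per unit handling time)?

mud crabs

Profitability E/h (kJ/s): amphipods = 4/26 = 0.154, isopods = 23/26 = 0.885, small clams = 22/14 = 1.57, mud crabs = 20/9.8 = 2.04, snails = 2.5/9.8 = 0.255.
Ranked: mud crabs > small clams > isopods > snails > amphipods.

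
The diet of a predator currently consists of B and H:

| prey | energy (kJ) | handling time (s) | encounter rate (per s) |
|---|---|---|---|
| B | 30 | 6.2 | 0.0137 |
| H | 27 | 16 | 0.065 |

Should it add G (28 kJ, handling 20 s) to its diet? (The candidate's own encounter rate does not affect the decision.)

Yes

On B and H alone, R = ΣλE/(1+Σλh) = 2.166/2.125 = 1.019 kJ/s.
G: E/h = 28/20 = 1.4 kJ/s.
Since 1.4 > R, including G increases the long-run rate.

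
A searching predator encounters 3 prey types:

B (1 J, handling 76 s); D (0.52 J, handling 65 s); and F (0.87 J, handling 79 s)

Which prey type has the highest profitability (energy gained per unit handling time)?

In descending order of E/h:
B: 1/76 = 0.0132 J/s
F: 0.87/79 = 0.011 J/s
D: 0.52/65 = 0.008 J/s

B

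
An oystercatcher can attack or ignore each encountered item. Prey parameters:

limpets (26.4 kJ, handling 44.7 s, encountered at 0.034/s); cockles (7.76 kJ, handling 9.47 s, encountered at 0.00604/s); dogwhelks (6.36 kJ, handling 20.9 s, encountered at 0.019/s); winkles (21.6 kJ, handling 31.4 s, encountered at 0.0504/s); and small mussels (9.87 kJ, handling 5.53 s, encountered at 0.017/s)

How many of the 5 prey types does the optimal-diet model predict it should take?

Profitabilities (E/h, kJ/s): small mussels 1.78, cockles 0.819, winkles 0.688, limpets 0.591, dogwhelks 0.304. Add prey in this order while the next type's profitability exceeds the intake rate on those already taken.
Rate on top 1: 0.1534. cockles: 0.819 > 0.1534 → include.
Rate on top 2: 0.1865. winkles: 0.688 > 0.1865 → include.
Rate on top 3: 0.4767. limpets: 0.591 > 0.4767 → include.
Rate on top 4: 0.5174. dogwhelks: 0.304 < 0.5174 → exclude; stop.
Optimal diet: small mussels, cockles, winkles, limpets — 4 of 5 types.

4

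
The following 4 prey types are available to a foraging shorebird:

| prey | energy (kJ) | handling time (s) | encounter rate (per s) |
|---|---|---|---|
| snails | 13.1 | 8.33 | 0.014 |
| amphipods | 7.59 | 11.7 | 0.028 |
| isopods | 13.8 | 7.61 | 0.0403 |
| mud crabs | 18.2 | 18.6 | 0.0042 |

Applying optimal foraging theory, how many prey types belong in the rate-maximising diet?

4

Profitabilities (E/h, kJ/s): isopods 1.81, snails 1.57, mud crabs 0.978, amphipods 0.649. Add prey in this order while the next type's profitability exceeds the intake rate on those already taken.
Rate on top 1: 0.4256. snails: 1.57 > 0.4256 → include.
Rate on top 2: 0.5196. mud crabs: 0.978 > 0.5196 → include.
Rate on top 3: 0.5435. amphipods: 0.649 > 0.5435 → include.
Optimal diet: isopods, snails, mud crabs, amphipods — 4 of 4 types.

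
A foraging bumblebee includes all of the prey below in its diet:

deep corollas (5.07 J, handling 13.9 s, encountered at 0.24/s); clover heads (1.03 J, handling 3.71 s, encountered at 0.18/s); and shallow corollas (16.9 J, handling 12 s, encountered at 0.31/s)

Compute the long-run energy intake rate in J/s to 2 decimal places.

R = (0.24×5.07 + 0.18×1.03 + 0.31×16.9) / (1 + 0.24×13.9 + 0.18×3.71 + 0.31×12) = 6.641/8.724 = 0.7613 J/s.

0.76 J/s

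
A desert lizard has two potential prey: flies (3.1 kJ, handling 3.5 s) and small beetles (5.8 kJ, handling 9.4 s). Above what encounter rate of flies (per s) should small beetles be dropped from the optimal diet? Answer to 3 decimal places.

Drop small beetles once their profitability E₂/h₂ falls below the rate achievable on flies alone: E₂/h₂ = λE₁/(1 + λh₁).
Solve for λ: λE₁h₂ = E₂(1 + λh₁) → λ(E₁h₂ − E₂h₁) = E₂ → λ = E₂/(E₁h₂ − E₂h₁).
λ = 5.8/(3.1×9.4 − 5.8×3.5) = 5.8/8.84 = 0.6561 per s.

0.656 per s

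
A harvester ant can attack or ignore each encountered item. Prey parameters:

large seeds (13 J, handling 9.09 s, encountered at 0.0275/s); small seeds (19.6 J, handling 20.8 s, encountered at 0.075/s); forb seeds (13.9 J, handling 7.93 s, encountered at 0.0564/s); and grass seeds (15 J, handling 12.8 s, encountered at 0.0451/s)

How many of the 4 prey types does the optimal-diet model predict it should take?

4

Profitabilities (E/h, J/s): forb seeds 1.75, large seeds 1.43, grass seeds 1.17, small seeds 0.942. Add prey in this order while the next type's profitability exceeds the intake rate on those already taken.
Rate on top 1: 0.5417. large seeds: 1.43 > 0.5417 → include.
Rate on top 2: 0.6725. grass seeds: 1.17 > 0.6725 → include.
Rate on top 3: 0.7993. small seeds: 0.942 > 0.7993 → include.
Optimal diet: forb seeds, large seeds, grass seeds, small seeds — 4 of 4 types.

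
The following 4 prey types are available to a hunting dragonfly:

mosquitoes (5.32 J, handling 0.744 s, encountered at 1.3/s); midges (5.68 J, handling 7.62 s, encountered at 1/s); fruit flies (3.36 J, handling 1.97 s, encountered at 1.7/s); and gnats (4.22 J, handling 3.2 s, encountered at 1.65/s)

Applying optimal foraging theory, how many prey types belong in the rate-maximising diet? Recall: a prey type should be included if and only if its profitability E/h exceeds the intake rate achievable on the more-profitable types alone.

Profitabilities (E/h, J/s): mosquitoes 7.15, fruit flies 1.71, gnats 1.32, midges 0.745. Add prey in this order while the next type's profitability exceeds the intake rate on those already taken.
Rate on top 1: 3.516. fruit flies: 1.71 < 3.516 → exclude; stop.
Optimal diet: mosquitoes — 1 of 4 types.

1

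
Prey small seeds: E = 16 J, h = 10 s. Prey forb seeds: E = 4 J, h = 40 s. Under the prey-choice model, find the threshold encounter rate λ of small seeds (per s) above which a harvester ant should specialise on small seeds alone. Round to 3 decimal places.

0.007 per s

Drop forb seeds once their profitability E₂/h₂ falls below the rate achievable on small seeds alone: E₂/h₂ = λE₁/(1 + λh₁).
Solve for λ: λE₁h₂ = E₂(1 + λh₁) → λ(E₁h₂ − E₂h₁) = E₂ → λ = E₂/(E₁h₂ − E₂h₁).
λ = 4/(16×40 − 4×10) = 4/600 = 0.006667 per s.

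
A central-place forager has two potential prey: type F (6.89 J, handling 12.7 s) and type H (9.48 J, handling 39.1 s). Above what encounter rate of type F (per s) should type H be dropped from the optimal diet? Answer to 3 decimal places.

0.064 per s

The zero-one rule: include type H iff E₂/h₂ > λE₁/(1+λh₁). Equality gives the switch point.
λE₁h₂ = E₂ + λE₂h₁ ⇒ λ = E₂/(E₁h₂ − E₂h₁) = 9.48/(269.4 − 120.4) = 0.06362 per s.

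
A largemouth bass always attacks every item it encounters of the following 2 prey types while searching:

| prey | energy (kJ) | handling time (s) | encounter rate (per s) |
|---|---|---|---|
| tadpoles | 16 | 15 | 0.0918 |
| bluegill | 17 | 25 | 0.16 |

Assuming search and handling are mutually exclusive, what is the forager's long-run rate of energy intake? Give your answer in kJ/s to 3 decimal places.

0.657 kJ/s

R = (0.0918×16 + 0.16×17) / (1 + 0.0918×15 + 0.16×25) = 4.189/6.377 = 0.6569 kJ/s.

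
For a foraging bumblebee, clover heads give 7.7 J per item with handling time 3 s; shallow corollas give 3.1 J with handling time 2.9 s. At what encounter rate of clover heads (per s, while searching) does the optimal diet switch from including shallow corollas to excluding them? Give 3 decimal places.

Drop shallow corollas once their profitability E₂/h₂ falls below the rate achievable on clover heads alone: E₂/h₂ = λE₁/(1 + λh₁).
Solve for λ: λE₁h₂ = E₂(1 + λh₁) → λ(E₁h₂ − E₂h₁) = E₂ → λ = E₂/(E₁h₂ − E₂h₁).
λ = 3.1/(7.7×2.9 − 3.1×3) = 3.1/13.03 = 0.2379 per s.

0.238 per s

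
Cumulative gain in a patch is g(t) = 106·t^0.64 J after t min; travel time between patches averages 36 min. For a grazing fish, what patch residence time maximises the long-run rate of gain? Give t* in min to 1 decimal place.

64.0 min

Maximise g(t)/(T+t): set derivative to zero → g'(t)(T+t) = g(t).
g'(t) = 0.64·106·t^-0.36. Setting 0.64·106·t^-0.36 = 106·t^0.64/(36+t) gives 0.64(36+t) = t, so 0.36·t = 0.64×36.
t* = 0.64×36/0.36 = 64 min.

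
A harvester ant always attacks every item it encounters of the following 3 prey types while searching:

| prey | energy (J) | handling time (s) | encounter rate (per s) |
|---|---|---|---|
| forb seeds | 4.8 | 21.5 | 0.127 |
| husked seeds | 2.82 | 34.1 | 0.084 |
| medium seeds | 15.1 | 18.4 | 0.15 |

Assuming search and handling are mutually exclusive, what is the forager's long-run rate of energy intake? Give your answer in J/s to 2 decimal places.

0.33 J/s

Energy encountered per unit search time: 0.127×4.8 + 0.084×2.82 + 0.15×15.1 = 3.111 J/s.
Handling time per unit search time: 0.127×21.5 + 0.084×34.1 + 0.15×18.4 = 8.355.
Rate = 3.111/(1 + 8.355) = 0.3326 J/s.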